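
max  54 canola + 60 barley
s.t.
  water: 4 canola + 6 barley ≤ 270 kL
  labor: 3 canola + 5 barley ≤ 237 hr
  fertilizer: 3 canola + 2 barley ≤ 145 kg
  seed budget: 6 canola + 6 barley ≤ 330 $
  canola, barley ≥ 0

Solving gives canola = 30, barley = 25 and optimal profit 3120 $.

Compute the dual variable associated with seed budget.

At the optimum: water uses 270 of 270 (binding); labor uses 215 of 237 (slack = 22); fertilizer uses 140 of 145 (slack = 5); seed budget uses 330 of 330 (binding).
Slack constraints have shadow price 0 (complementary slackness).
Dual feasibility on the basic columns requires 4·y_water + 6·y_seed budget = 54, 6·y_water + 6·y_seed budget = 60.
→ y_water = 3 and y_seed budget = 7.
Shadow price of seed budget = 7.

7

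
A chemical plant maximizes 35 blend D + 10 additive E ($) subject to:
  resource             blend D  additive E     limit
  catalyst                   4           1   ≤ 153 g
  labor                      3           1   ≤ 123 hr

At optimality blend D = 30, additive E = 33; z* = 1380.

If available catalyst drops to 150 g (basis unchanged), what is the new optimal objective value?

1365

Both catalyst and labor are binding at x*.
The binding rows give the dual system: 4·y_catalyst + 3·y_labor = 35 and 1·y_catalyst + 1·y_labor = 10.
Solving: y_catalyst = 5, y_labor = 5.
Δz = y_catalyst·Δb = 5 × (-3) = -15, so new z* = 1380 − 15 = 1365.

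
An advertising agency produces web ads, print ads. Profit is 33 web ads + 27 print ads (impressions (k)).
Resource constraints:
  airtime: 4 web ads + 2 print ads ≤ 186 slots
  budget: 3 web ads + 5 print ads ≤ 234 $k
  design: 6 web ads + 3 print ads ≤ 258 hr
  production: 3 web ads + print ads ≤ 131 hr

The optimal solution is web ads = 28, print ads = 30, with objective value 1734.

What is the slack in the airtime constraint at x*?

14

airtime used = 4·28 + 2·30 = 172; slack = 186 − 172 = 14.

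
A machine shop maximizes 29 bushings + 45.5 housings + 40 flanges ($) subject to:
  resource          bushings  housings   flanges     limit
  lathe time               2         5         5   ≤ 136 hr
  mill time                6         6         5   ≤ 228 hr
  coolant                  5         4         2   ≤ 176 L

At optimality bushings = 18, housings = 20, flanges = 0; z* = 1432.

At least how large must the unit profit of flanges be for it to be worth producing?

At the optimum: lathe time uses 136 of 136 (binding); mill time uses 228 of 228 (binding); coolant uses 170 of 176 (slack = 6).
Slack constraints have shadow price 0 (complementary slackness).
The binding rows give the dual system: 2·y_lathe time + 6·y_mill time = 29 and 5·y_lathe time + 6·y_mill time = 45.5.
Solving: y_lathe time = 5.5, y_mill time = 3.
flanges enters the basis when its profit ≥ yᵀa₃ = 5.5·5 + 3·5 = 42.5.

42.5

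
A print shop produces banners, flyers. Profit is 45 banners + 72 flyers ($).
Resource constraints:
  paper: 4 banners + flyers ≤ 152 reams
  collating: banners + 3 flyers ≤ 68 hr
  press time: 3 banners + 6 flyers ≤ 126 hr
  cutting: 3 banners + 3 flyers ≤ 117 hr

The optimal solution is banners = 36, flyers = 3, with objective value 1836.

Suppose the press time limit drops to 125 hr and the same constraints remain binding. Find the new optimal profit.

Check each constraint at x*: paper 147/152 (slack 5); collating 45/68 (slack 23); press time 126/126 (tight); cutting 117/117 (tight).
Slack constraints have shadow price 0 (complementary slackness).
From A_Bᵀ y = c: 3·y_press time + 3·y_cutting = 45; 6·y_press time + 3·y_cutting = 72.
→ y_press time = 9 and y_cutting = 6.
Δz = y_press time·Δb = 9 × (-1) = -9, so new z* = 1836 − 9 = 1827.

1827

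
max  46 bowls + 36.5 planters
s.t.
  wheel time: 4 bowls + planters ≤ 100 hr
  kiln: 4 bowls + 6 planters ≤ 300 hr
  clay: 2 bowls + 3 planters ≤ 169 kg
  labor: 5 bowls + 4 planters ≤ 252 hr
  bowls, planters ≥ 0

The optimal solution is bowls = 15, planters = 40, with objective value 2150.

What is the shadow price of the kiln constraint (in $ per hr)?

5

At the optimum: wheel time uses 100 of 100 (binding); kiln uses 300 of 300 (binding); clay uses 150 of 169 (slack = 19); labor uses 235 of 252 (slack = 17).
By complementary slackness, y = 0 for the non-binding constraints.
The binding rows give the dual system: 4·y_wheel time + 4·y_kiln = 46 and 1·y_wheel time + 6·y_kiln = 36.5.
→ y_wheel time = 6.5 and y_kiln = 5.
Shadow price of kiln = 5.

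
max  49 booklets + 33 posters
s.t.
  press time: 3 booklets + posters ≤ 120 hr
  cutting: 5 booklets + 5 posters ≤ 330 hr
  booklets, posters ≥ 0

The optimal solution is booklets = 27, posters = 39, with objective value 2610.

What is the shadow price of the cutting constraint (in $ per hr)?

5

Both press time and cutting are binding at x*.
From A_Bᵀ y = c: 3·y_press time + 5·y_cutting = 49; 1·y_press time + 5·y_cutting = 33.
This yields shadow prices y_press time = 8, y_cutting = 5.
Shadow price of cutting = 5.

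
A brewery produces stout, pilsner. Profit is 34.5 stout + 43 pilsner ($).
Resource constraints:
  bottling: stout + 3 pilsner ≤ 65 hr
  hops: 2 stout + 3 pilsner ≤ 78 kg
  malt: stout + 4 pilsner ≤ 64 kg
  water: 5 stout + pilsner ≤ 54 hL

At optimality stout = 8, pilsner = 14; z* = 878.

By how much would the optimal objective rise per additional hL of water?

Binding: malt and water. Non-binding: bottling (15 unused), hops (20 unused).
Since bottling, hops are not tight, their duals are 0.
The binding rows give the dual system: 1·y_malt + 5·y_water = 34.5 and 4·y_malt + 1·y_water = 43.
→ y_malt = 9.5 and y_water = 5.
Shadow price of water = 5.

5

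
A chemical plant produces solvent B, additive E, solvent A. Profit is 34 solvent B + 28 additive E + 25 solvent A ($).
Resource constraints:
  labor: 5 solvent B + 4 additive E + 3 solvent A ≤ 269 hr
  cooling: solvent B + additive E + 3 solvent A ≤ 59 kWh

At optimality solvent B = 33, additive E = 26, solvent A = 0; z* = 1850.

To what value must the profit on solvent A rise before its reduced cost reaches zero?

30

At the optimum: labor uses 269 of 269 (binding); cooling uses 59 of 59 (binding).
Dual feasibility on the basic columns requires 5·y_labor + 1·y_cooling = 34, 4·y_labor + 1·y_cooling = 28.
Solving: y_labor = 6, y_cooling = 4.
solvent A enters the basis when its profit ≥ yᵀa₃ = 6·3 + 4·3 = 30.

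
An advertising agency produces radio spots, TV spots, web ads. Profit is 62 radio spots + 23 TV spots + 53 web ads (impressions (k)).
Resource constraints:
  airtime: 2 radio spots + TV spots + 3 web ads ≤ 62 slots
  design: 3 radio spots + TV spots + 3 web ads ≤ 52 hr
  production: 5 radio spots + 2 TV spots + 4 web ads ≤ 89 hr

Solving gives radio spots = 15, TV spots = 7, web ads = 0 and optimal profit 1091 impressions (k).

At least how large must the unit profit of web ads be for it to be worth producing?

Binding: design and production. Non-binding: airtime (25 unused).
By complementary slackness, y = 0 for the non-binding constraint.
The binding rows give the dual system: 3·y_design + 5·y_production = 62 and 1·y_design + 2·y_production = 23.
→ y_design = 9 and y_production = 7.
web ads enters the basis when its profit ≥ yᵀa₃ = 9·3 + 7·4 = 55.

55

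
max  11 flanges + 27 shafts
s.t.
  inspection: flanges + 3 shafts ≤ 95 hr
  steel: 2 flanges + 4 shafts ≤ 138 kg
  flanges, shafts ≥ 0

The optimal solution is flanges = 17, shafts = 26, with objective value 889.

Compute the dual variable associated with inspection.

5

Check each constraint at x*: inspection 95/95 (tight); steel 138/138 (tight).
Dual feasibility on the basic columns requires 1·y_inspection + 2·y_steel = 11, 3·y_inspection + 4·y_steel = 27.
This yields shadow prices y_inspection = 5, y_steel = 3.
Shadow price of inspection = 5.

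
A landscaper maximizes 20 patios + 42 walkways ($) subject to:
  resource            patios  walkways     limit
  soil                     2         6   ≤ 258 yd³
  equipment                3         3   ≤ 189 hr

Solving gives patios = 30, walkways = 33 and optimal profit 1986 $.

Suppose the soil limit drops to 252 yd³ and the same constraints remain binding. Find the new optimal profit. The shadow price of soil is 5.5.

Δb = -6, so new z* = 1986 + (5.5)·(-6) = 1986 − 33 = 1953.

1953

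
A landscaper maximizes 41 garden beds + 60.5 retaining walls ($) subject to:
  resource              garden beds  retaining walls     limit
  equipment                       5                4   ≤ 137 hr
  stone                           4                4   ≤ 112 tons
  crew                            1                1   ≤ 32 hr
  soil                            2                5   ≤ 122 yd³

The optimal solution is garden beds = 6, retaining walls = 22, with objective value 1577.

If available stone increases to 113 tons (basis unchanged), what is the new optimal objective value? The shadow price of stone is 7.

1584

Δb = 1, so new z* = 1577 + (7)·(1) = 1577 + 7 = 1584.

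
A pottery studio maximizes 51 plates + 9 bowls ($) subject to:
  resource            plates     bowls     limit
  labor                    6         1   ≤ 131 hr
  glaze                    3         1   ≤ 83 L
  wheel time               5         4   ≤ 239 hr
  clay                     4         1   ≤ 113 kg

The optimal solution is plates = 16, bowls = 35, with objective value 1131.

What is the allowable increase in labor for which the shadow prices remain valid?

35

Binding constraints: labor, glaze. The basis is B = [[6,1],[3,1]] with det 3.
Per unit increase in labor, x* moves by d = (0.3333, -1).
The basis stays optimal until bowls reaches 0; allowable increase = 35 hr.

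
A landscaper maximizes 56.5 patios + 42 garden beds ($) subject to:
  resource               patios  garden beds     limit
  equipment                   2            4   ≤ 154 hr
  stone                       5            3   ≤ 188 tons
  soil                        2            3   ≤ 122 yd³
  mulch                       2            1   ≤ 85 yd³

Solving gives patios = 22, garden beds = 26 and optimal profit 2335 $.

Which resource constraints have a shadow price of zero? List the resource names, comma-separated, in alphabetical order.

equipment: 148/154 (slack 6)
stone: 188/188 (binding)
soil: 122/122 (binding)
mulch: 70/85 (slack 15)
By complementary slackness, a constraint with positive slack has shadow price 0 → equipment, mulch.

equipment, mulch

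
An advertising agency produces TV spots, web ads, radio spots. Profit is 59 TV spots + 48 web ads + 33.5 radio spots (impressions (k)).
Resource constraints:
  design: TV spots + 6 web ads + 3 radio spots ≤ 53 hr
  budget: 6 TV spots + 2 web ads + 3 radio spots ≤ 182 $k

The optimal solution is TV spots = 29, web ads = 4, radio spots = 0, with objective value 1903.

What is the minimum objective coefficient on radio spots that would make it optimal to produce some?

42

At the optimum: design uses 53 of 53 (binding); budget uses 182 of 182 (binding).
Dual feasibility on the basic columns requires 1·y_design + 6·y_budget = 59, 6·y_design + 2·y_budget = 48.
Solving: y_design = 5, y_budget = 9.
radio spots enters the basis when its profit ≥ yᵀa₃ = 5·3 + 9·3 = 42.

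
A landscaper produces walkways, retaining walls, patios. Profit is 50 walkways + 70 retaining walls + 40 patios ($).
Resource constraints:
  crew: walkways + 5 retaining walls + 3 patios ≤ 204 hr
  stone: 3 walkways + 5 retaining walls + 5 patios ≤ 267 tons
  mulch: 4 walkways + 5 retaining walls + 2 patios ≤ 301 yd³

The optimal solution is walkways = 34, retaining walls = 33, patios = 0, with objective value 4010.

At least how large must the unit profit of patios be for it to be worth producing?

Check each constraint at x*: crew 199/204 (slack 5); stone 267/267 (tight); mulch 301/301 (tight).
Slack constraints have shadow price 0 (complementary slackness).
The binding rows give the dual system: 3·y_stone + 4·y_mulch = 50 and 5·y_stone + 5·y_mulch = 70.
Solving: y_stone = 6, y_mulch = 8.
patios enters the basis when its profit ≥ yᵀa₃ = 6·5 + 8·2 = 46.

46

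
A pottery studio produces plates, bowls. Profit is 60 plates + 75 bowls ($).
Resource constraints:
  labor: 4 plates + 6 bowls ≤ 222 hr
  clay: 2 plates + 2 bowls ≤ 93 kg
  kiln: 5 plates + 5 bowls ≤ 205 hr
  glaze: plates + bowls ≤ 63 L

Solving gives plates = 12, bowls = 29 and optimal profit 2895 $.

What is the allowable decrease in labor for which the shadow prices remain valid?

58

Binding constraints: labor, kiln. The basis is B = [[4,6],[5,5]] with det -10.
Per unit decrease in labor, x* moves by d = (0.5, -0.5).
The basis stays optimal until bowls reaches 0; allowable decrease = 58 hr.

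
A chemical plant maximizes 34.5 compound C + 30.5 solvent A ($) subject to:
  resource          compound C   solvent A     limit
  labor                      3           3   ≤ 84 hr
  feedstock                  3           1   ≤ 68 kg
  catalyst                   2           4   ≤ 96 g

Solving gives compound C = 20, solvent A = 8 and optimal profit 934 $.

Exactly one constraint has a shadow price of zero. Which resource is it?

catalyst

labor: 84/84 (binding)
feedstock: 68/68 (binding)
catalyst: 72/96 (slack 24)
By complementary slackness, a constraint with positive slack has shadow price 0 → catalyst.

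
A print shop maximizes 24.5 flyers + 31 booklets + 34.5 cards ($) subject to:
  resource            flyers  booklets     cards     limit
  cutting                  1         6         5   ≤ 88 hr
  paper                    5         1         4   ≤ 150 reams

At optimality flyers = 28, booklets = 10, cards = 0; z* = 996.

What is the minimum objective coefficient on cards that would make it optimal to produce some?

38.5

Check each constraint at x*: cutting 88/88 (tight); paper 150/150 (tight).
From A_Bᵀ y = c: 1·y_cutting + 5·y_paper = 24.5; 6·y_cutting + 1·y_paper = 31.
This yields shadow prices y_cutting = 4.5, y_paper = 4.
cards enters the basis when its profit ≥ yᵀa₃ = 4.5·5 + 4·4 = 38.5.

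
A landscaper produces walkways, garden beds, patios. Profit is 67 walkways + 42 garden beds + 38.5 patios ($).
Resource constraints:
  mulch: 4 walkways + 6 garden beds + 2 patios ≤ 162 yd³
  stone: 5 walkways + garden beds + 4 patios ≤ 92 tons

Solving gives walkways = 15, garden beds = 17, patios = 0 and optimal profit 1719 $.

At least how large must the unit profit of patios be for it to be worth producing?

Both mulch and stone are binding at x*.
The binding rows give the dual system: 4·y_mulch + 5·y_stone = 67 and 6·y_mulch + 1·y_stone = 42.
This yields shadow prices y_mulch = 5.5, y_stone = 9.
patios enters the basis when its profit ≥ yᵀa₃ = 5.5·2 + 9·4 = 47.

47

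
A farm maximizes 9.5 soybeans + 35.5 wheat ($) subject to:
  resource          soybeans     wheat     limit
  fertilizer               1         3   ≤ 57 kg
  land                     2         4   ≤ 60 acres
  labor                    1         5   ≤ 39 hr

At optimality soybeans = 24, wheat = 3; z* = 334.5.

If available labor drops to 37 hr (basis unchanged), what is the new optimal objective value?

Binding: land and labor. Non-binding: fertilizer (24 unused).
Slack constraints have shadow price 0 (complementary slackness).
The binding rows give the dual system: 2·y_land + 1·y_labor = 9.5 and 4·y_land + 5·y_labor = 35.5.
→ y_land = 2 and y_labor = 5.5.
Δz = y_labor·Δb = 5.5 × (-2) = -11, so new z* = 334.5 − 11 = 323.5.

323.5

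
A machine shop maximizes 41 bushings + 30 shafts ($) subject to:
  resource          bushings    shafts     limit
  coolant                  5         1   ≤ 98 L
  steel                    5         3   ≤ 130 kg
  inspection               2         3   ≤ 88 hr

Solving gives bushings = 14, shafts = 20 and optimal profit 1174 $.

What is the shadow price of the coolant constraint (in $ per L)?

At the optimum: coolant uses 90 of 98 (slack = 8); steel uses 130 of 130 (binding); inspection uses 88 of 88 (binding).
By complementary slackness, y = 0 for the non-binding constraint.
From A_Bᵀ y = c: 5·y_steel + 2·y_inspection = 41; 3·y_steel + 3·y_inspection = 30.
Solving: y_steel = 7, y_inspection = 3.
Shadow price of coolant = 0.

0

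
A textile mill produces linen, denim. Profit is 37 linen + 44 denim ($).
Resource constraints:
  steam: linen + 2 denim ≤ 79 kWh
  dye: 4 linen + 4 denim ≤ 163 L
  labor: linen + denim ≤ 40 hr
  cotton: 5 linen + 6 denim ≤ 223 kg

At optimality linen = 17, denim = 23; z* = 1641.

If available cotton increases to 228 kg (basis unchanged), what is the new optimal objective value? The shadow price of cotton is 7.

1676

Δb = 5, so new z* = 1641 + (7)·(5) = 1641 + 35 = 1676.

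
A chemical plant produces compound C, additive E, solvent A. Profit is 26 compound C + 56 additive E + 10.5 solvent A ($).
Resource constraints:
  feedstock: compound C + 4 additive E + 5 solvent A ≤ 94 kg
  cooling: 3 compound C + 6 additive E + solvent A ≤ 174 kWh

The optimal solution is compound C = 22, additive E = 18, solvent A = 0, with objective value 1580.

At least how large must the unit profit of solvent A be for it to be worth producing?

18

Check each constraint at x*: feedstock 94/94 (tight); cooling 174/174 (tight).
From A_Bᵀ y = c: 1·y_feedstock + 3·y_cooling = 26; 4·y_feedstock + 6·y_cooling = 56.
This yields shadow prices y_feedstock = 2, y_cooling = 8.
solvent A enters the basis when its profit ≥ yᵀa₃ = 2·5 + 8·1 = 18.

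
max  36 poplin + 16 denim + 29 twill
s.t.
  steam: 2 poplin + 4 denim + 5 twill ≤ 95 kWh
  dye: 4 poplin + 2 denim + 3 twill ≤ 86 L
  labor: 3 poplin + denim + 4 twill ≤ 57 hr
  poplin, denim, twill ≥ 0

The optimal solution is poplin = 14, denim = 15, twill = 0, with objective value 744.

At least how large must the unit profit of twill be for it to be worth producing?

Binding: dye and labor. Non-binding: steam (7 unused).
Slack constraints have shadow price 0 (complementary slackness).
From A_Bᵀ y = c: 4·y_dye + 3·y_labor = 36; 2·y_dye + 1·y_labor = 16.
→ y_dye = 6 and y_labor = 4.
twill enters the basis when its profit ≥ yᵀa₃ = 6·3 + 4·4 = 34.

34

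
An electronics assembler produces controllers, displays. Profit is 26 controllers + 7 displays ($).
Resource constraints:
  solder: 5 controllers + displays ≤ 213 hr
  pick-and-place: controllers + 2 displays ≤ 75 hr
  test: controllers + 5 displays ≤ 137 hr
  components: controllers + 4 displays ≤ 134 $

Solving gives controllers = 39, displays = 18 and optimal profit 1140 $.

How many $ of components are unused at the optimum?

23

components used = 1·39 + 4·18 = 111; slack = 134 − 111 = 23.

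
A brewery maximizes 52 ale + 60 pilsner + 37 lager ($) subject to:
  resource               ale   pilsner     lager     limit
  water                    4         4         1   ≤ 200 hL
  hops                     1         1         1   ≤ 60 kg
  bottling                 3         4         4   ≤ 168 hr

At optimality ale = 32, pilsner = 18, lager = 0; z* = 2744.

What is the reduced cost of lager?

-2

At the optimum: water uses 200 of 200 (binding); hops uses 50 of 60 (slack = 10); bottling uses 168 of 168 (binding).
Since hops is not tight, its dual is 0.
The binding rows give the dual system: 4·y_water + 3·y_bottling = 52 and 4·y_water + 4·y_bottling = 60.
→ y_water = 7 and y_bottling = 8.
Reduced cost of lager: c₃ − yᵀa₃ = 37 − (7·1 + 8·4) = 37 − 39 = -2.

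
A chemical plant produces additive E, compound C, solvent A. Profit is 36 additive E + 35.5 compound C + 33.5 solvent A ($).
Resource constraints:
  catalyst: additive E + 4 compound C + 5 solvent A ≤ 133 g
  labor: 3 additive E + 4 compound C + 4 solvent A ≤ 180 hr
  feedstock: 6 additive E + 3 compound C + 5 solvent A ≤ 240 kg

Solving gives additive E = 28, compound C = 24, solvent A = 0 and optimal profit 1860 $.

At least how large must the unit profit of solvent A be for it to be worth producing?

At the optimum: catalyst uses 124 of 133 (slack = 9); labor uses 180 of 180 (binding); feedstock uses 240 of 240 (binding).
Slack constraints have shadow price 0 (complementary slackness).
The binding rows give the dual system: 3·y_labor + 6·y_feedstock = 36 and 4·y_labor + 3·y_feedstock = 35.5.
This yields shadow prices y_labor = 7, y_feedstock = 2.5.
solvent A enters the basis when its profit ≥ yᵀa₃ = 7·4 + 2.5·5 = 40.5.

40.5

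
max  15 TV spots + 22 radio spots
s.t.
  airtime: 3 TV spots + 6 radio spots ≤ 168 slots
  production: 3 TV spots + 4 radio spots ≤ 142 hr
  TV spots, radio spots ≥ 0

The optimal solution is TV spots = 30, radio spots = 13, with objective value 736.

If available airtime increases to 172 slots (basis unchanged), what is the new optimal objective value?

Both airtime and production are binding at x*.
The binding rows give the dual system: 3·y_airtime + 3·y_production = 15 and 6·y_airtime + 4·y_production = 22.
This yields shadow prices y_airtime = 1, y_production = 4.
Δz = y_airtime·Δb = 1 × (4) = 4, so new z* = 736 + 4 = 740.

740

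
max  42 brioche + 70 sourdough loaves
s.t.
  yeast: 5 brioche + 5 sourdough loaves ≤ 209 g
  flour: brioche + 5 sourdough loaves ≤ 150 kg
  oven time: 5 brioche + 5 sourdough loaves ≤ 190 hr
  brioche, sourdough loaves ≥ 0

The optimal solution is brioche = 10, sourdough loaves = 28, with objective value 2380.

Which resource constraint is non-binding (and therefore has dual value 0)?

yeast

yeast: 190/209 (slack 19)
flour: 150/150 (binding)
oven time: 190/190 (binding)
By complementary slackness, a constraint with positive slack has shadow price 0 → yeast.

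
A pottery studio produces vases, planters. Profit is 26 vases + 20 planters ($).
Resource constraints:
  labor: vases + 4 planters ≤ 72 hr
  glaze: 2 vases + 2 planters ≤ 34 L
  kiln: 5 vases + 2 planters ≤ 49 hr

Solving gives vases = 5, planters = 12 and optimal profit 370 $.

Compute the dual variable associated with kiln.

Binding: glaze and kiln. Non-binding: labor (19 unused).
Since labor is not tight, its dual is 0.
The binding rows give the dual system: 2·y_glaze + 5·y_kiln = 26 and 2·y_glaze + 2·y_kiln = 20.
→ y_glaze = 8 and y_kiln = 2.
Shadow price of kiln = 2.

2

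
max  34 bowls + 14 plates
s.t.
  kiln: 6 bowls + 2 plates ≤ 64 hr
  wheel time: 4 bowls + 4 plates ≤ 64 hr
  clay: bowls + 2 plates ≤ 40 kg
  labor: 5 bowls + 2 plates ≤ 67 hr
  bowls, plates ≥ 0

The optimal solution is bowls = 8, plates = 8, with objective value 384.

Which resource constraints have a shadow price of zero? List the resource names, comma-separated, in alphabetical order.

clay, labor

kiln: 64/64 (binding)
wheel time: 64/64 (binding)
clay: 24/40 (slack 16)
labor: 56/67 (slack 11)
By complementary slackness, a constraint with positive slack has shadow price 0 → clay, labor.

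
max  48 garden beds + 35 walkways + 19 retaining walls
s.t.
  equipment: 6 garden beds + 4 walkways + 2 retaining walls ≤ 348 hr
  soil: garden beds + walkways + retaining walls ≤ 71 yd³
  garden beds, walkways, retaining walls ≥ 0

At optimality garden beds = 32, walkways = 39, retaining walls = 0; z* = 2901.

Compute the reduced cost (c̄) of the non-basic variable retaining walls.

-3

Check each constraint at x*: equipment 348/348 (tight); soil 71/71 (tight).
Dual feasibility on the basic columns requires 6·y_equipment + 1·y_soil = 48, 4·y_equipment + 1·y_soil = 35.
This yields shadow prices y_equipment = 6.5, y_soil = 9.
Reduced cost of retaining walls: c₃ − yᵀa₃ = 19 − (6.5·2 + 9·1) = 19 − 22 = -3.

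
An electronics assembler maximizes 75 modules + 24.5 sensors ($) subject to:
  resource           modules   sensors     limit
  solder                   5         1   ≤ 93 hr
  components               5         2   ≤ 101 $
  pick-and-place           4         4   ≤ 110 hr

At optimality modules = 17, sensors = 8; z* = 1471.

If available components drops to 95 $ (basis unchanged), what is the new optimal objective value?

1414

Binding: solder and components. Non-binding: pick-and-place (10 unused).
Since pick-and-place is not tight, its dual is 0.
The binding rows give the dual system: 5·y_solder + 5·y_components = 75 and 1·y_solder + 2·y_components = 24.5.
Solving: y_solder = 5.5, y_components = 9.5.
Δz = y_components·Δb = 9.5 × (-6) = -57, so new z* = 1471 − 57 = 1414.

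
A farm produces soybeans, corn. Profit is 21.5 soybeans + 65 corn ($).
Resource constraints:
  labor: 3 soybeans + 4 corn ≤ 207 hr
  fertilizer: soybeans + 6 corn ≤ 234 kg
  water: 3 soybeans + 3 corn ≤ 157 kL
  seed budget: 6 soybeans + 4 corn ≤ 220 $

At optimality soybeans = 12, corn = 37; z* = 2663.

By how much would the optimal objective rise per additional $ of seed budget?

2

Check each constraint at x*: labor 184/207 (slack 23); fertilizer 234/234 (tight); water 147/157 (slack 10); seed budget 220/220 (tight).
By complementary slackness, y = 0 for the non-binding constraints.
The binding rows give the dual system: 1·y_fertilizer + 6·y_seed budget = 21.5 and 6·y_fertilizer + 4·y_seed budget = 65.
→ y_fertilizer = 9.5 and y_seed budget = 2.
Shadow price of seed budget = 2.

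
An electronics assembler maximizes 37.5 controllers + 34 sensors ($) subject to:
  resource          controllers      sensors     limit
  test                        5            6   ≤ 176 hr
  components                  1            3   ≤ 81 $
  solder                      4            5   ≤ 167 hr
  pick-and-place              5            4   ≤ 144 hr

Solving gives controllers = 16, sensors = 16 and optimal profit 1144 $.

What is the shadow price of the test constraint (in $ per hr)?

2

Binding: test and pick-and-place. Non-binding: components (17 unused), solder (23 unused).
Since components, solder are not tight, their duals are 0.
Dual feasibility on the basic columns requires 5·y_test + 5·y_pick-and-place = 37.5, 6·y_test + 4·y_pick-and-place = 34.
Solving: y_test = 2, y_pick-and-place = 5.5.
Shadow price of test = 2.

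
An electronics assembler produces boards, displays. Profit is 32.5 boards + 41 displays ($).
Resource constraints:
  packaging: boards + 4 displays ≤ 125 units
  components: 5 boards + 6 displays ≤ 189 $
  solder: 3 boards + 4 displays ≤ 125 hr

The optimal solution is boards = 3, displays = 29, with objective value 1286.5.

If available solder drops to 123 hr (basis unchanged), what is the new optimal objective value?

1276.5

Check each constraint at x*: packaging 119/125 (slack 6); components 189/189 (tight); solder 125/125 (tight).
Since packaging is not tight, its dual is 0.
The binding rows give the dual system: 5·y_components + 3·y_solder = 32.5 and 6·y_components + 4·y_solder = 41.
Solving: y_components = 3.5, y_solder = 5.
Δz = y_solder·Δb = 5 × (-2) = -10, so new z* = 1286.5 − 10 = 1276.5.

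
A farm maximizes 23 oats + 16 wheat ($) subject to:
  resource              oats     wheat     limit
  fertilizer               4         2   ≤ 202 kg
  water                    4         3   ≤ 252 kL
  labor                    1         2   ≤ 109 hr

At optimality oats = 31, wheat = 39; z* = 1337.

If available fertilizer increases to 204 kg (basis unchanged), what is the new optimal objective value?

Binding: fertilizer and labor. Non-binding: water (11 unused).
Since water is not tight, its dual is 0.
From A_Bᵀ y = c: 4·y_fertilizer + 1·y_labor = 23; 2·y_fertilizer + 2·y_labor = 16.
→ y_fertilizer = 5 and y_labor = 3.
Δz = y_fertilizer·Δb = 5 × (2) = 10, so new z* = 1337 + 10 = 1347.

1347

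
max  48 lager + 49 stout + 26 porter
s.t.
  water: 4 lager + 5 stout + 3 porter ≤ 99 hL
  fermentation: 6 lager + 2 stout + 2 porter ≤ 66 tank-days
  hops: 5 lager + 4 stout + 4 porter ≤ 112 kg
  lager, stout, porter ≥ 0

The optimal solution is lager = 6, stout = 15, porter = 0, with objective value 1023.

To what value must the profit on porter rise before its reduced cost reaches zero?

31

Binding: water and fermentation. Non-binding: hops (22 unused).
By complementary slackness, y = 0 for the non-binding constraint.
The binding rows give the dual system: 4·y_water + 6·y_fermentation = 48 and 5·y_water + 2·y_fermentation = 49.
This yields shadow prices y_water = 9, y_fermentation = 2.
porter enters the basis when its profit ≥ yᵀa₃ = 9·3 + 2·2 = 31.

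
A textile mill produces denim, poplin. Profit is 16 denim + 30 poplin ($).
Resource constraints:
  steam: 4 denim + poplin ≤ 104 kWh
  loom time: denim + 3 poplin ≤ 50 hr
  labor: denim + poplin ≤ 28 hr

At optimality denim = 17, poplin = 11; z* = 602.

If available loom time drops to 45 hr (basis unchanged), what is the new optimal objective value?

567

Binding: loom time and labor. Non-binding: steam (25 unused).
Since steam is not tight, its dual is 0.
Dual feasibility on the basic columns requires 1·y_loom time + 1·y_labor = 16, 3·y_loom time + 1·y_labor = 30.
This yields shadow prices y_loom time = 7, y_labor = 9.
Δz = y_loom time·Δb = 7 × (-5) = -35, so new z* = 602 − 35 = 567.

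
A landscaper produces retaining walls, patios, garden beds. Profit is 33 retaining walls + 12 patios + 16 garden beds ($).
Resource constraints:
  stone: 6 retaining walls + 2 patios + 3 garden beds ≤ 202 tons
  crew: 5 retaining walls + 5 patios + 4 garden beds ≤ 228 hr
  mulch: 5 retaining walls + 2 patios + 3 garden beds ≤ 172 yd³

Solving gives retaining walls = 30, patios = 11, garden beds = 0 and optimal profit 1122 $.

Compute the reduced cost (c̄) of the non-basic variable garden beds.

-2

Binding: stone and mulch. Non-binding: crew (23 unused).
Since crew is not tight, its dual is 0.
From A_Bᵀ y = c: 6·y_stone + 5·y_mulch = 33; 2·y_stone + 2·y_mulch = 12.
→ y_stone = 3 and y_mulch = 3.
Reduced cost of garden beds: c₃ − yᵀa₃ = 16 − (3·3 + 3·3) = 16 − 18 = -2.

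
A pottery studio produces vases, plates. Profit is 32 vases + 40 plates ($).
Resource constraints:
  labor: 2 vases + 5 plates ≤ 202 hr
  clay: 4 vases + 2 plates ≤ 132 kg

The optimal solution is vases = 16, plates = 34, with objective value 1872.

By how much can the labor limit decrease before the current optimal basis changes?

Binding constraints: labor, clay. The basis is B = [[2,5],[4,2]] with det -16.
Per unit decrease in labor, x* moves by d = (0.125, -0.25).
The basis stays optimal until plates reaches 0; allowable decrease = 136 hr.

136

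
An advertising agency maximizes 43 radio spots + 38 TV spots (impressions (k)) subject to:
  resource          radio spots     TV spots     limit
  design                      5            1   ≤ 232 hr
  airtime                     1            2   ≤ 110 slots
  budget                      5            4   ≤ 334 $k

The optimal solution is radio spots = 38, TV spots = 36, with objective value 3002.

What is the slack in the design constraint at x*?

6

design used = 5·38 + 1·36 = 226; slack = 232 − 226 = 6.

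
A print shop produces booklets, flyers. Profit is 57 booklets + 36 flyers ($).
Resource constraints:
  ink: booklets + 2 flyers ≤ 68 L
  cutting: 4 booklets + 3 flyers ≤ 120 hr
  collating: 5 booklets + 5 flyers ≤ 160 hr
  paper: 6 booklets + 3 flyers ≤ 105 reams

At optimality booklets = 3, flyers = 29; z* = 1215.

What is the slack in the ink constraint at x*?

ink used = 1·3 + 2·29 = 61; slack = 68 − 61 = 7.

7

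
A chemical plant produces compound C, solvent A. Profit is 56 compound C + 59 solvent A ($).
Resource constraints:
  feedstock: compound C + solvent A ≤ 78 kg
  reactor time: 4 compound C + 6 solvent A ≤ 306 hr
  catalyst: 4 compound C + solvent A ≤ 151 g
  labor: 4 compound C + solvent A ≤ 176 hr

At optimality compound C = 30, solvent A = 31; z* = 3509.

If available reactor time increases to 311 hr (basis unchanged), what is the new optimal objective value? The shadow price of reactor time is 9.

3554

Δb = 5, so new z* = 3509 + (9)·(5) = 3509 + 45 = 3554.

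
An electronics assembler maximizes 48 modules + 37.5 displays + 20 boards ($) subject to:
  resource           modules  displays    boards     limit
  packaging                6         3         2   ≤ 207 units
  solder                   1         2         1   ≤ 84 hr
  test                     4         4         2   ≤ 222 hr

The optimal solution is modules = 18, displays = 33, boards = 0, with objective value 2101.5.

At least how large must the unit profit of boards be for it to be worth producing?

At the optimum: packaging uses 207 of 207 (binding); solder uses 84 of 84 (binding); test uses 204 of 222 (slack = 18).
By complementary slackness, y = 0 for the non-binding constraint.
The binding rows give the dual system: 6·y_packaging + 1·y_solder = 48 and 3·y_packaging + 2·y_solder = 37.5.
This yields shadow prices y_packaging = 6.5, y_solder = 9.
boards enters the basis when its profit ≥ yᵀa₃ = 6.5·2 + 9·1 = 22.

22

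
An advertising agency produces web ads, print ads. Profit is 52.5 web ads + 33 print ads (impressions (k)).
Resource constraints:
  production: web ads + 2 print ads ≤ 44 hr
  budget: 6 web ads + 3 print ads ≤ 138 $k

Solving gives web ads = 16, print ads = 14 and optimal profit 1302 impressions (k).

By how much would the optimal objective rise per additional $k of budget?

At the optimum: production uses 44 of 44 (binding); budget uses 138 of 138 (binding).
From A_Bᵀ y = c: 1·y_production + 6·y_budget = 52.5; 2·y_production + 3·y_budget = 33.
→ y_production = 4.5 and y_budget = 8.
Shadow price of budget = 8.

8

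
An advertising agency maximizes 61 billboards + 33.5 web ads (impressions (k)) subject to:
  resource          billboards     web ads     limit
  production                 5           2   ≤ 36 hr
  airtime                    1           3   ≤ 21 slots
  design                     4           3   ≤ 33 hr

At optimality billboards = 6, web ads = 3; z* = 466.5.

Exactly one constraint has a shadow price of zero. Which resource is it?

production: 36/36 (binding)
airtime: 15/21 (slack 6)
design: 33/33 (binding)
By complementary slackness, a constraint with positive slack has shadow price 0 → airtime.

airtime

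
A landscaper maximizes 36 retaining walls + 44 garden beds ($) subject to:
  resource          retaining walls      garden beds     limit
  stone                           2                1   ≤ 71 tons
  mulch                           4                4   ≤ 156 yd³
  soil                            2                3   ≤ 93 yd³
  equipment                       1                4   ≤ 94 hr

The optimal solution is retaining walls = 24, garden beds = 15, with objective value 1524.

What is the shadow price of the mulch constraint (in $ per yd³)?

5

Check each constraint at x*: stone 63/71 (slack 8); mulch 156/156 (tight); soil 93/93 (tight); equipment 84/94 (slack 10).
By complementary slackness, y = 0 for the non-binding constraints.
The binding rows give the dual system: 4·y_mulch + 2·y_soil = 36 and 4·y_mulch + 3·y_soil = 44.
→ y_mulch = 5 and y_soil = 8.
Shadow price of mulch = 5.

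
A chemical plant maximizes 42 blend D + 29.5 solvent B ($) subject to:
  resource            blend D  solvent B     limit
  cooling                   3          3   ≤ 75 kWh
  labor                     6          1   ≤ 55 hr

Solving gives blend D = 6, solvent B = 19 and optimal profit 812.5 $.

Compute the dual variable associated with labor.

Both cooling and labor are binding at x*.
The binding rows give the dual system: 3·y_cooling + 6·y_labor = 42 and 3·y_cooling + 1·y_labor = 29.5.
This yields shadow prices y_cooling = 9, y_labor = 2.5.
Shadow price of labor = 2.5.

2.5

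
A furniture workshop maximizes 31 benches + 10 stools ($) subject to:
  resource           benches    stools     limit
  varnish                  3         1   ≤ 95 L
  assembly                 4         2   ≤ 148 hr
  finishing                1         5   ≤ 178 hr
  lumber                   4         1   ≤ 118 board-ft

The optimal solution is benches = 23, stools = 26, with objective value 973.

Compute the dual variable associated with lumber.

Binding: varnish and lumber. Non-binding: assembly (4 unused), finishing (25 unused).
Slack constraints have shadow price 0 (complementary slackness).
From A_Bᵀ y = c: 3·y_varnish + 4·y_lumber = 31; 1·y_varnish + 1·y_lumber = 10.
This yields shadow prices y_varnish = 9, y_lumber = 1.
Shadow price of lumber = 1.

1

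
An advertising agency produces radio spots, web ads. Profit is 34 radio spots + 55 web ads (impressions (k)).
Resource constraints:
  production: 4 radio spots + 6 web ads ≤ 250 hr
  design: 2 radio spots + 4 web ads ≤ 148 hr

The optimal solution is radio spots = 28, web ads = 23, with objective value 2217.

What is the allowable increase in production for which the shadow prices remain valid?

Binding constraints: production, design. The basis is B = [[4,6],[2,4]] with det 4.
Per unit increase in production, x* moves by d = (1, -0.5).
The basis stays optimal until web ads reaches 0; allowable increase = 46 hr.

46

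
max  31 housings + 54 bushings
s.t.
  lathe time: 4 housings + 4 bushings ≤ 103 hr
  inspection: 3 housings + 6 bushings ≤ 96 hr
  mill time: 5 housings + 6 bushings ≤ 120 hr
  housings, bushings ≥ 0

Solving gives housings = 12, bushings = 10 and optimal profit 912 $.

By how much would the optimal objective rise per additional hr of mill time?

2

Check each constraint at x*: lathe time 88/103 (slack 15); inspection 96/96 (tight); mill time 120/120 (tight).
By complementary slackness, y = 0 for the non-binding constraint.
Dual feasibility on the basic columns requires 3·y_inspection + 5·y_mill time = 31, 6·y_inspection + 6·y_mill time = 54.
This yields shadow prices y_inspection = 7, y_mill time = 2.
Shadow price of mill time = 2.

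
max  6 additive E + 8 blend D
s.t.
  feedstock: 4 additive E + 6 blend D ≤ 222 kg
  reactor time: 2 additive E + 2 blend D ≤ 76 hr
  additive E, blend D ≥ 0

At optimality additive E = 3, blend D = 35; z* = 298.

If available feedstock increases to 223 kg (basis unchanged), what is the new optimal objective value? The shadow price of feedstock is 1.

299

Δb = 1, so new z* = 298 + (1)·(1) = 298 + 1 = 299.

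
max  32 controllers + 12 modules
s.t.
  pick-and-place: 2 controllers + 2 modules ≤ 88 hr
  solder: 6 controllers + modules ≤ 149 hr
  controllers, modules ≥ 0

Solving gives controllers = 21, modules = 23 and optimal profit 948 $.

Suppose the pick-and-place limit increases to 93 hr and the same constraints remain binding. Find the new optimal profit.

968

Check each constraint at x*: pick-and-place 88/88 (tight); solder 149/149 (tight).
From A_Bᵀ y = c: 2·y_pick-and-place + 6·y_solder = 32; 2·y_pick-and-place + 1·y_solder = 12.
→ y_pick-and-place = 4 and y_solder = 4.
Δz = y_pick-and-place·Δb = 4 × (5) = 20, so new z* = 948 + 20 = 968.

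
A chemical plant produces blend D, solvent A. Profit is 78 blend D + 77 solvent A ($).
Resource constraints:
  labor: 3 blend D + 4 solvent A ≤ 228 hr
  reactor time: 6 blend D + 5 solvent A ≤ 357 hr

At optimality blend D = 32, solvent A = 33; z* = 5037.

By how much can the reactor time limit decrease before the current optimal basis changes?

Binding constraints: labor, reactor time. The basis is B = [[3,4],[6,5]] with det -9.
Per unit decrease in reactor time, x* moves by d = (-0.4444, 0.3333).
The basis stays optimal until blend D reaches 0; allowable decrease = 72 hr.

72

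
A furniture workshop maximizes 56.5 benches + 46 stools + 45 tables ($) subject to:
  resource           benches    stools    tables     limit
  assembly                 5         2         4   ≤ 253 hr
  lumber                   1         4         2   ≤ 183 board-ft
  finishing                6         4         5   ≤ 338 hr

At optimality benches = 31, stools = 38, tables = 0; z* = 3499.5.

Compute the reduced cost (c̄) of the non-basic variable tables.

Check each constraint at x*: assembly 231/253 (slack 22); lumber 183/183 (tight); finishing 338/338 (tight).
By complementary slackness, y = 0 for the non-binding constraint.
From A_Bᵀ y = c: 1·y_lumber + 6·y_finishing = 56.5; 4·y_lumber + 4·y_finishing = 46.
This yields shadow prices y_lumber = 2.5, y_finishing = 9.
Reduced cost of tables: c₃ − yᵀa₃ = 45 − (2.5·2 + 9·5) = 45 − 50 = -5.

-5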